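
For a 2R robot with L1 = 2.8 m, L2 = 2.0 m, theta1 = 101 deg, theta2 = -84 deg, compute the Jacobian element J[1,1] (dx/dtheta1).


J[1,1] = -L1*sin(t1) - L2*sin(t1+t2)
= -2.8*sin(101) - 2.0*sin(17)
= -3.3333


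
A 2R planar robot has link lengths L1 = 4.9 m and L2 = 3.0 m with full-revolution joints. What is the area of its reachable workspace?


r_max = L1 + L2 = 7.9 m
r_min = |L1 - L2| = 1.9 m
Area = pi*(r_max^2 - r_min^2)
= pi*(62.41 - 3.61)
= pi * 58.8
= 184.7256 m^2


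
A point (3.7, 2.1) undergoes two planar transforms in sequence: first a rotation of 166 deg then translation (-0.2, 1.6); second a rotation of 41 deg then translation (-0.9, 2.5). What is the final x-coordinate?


After transform 1:
x1 = cos(166)*3.7 - sin(166)*2.1 + -0.2 = -4.2981
y1 = sin(166)*3.7 + cos(166)*2.1 + 1.6 = 0.4575
After transform 2:
x2 = cos(41)*-4.2981 - sin(41)*0.4575 + -0.9
= -4.444


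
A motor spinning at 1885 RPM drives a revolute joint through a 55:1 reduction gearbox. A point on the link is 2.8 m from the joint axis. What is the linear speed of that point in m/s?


omega_motor = 1885 * 2*pi/60 = 197.3967 rad/s
omega_joint = omega_motor / 55 = 3.589 rad/s
v = omega_joint * r = 3.589 * 2.8
= 10.0493 m/s


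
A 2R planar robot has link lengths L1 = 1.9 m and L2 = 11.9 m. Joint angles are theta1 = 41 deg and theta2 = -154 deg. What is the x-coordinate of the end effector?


Convert angles to radians: theta1 = 0.7156, theta2 = -2.6878
x = L1*cos(theta1) + L2*cos(theta1+theta2)
x = 1.4339 + -4.6497
x = -3.2158


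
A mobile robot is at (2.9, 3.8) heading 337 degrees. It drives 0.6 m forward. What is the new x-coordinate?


x_new = x0 + d*cos(theta)
= 2.9 + 0.6*cos(337)
= 2.9 + 0.5523
= 3.4523


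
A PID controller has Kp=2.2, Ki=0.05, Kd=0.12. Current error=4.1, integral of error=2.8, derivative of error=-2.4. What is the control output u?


u = Kp*e + Ki*int(e) + Kd*de/dt
= 2.2*4.1 + 0.05*2.8 + 0.12*(-2.4)
= 9.02 + 0.14 + -0.288
= 8.872


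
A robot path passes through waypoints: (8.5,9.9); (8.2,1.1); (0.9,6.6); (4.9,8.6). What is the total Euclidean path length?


Segment lengths:
  seg1 = sqrt((-0.3)^2 + (-8.8)^2) = 8.8051
  seg2 = sqrt((-7.3)^2 + (5.5)^2) = 9.14
  seg3 = sqrt((4.0)^2 + (2.0)^2) = 4.4721
Total = 22.4173


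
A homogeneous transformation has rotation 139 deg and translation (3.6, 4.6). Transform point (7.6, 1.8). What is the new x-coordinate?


x' = cos(theta)*px - sin(theta)*py + tx
= -0.7547*7.6 - 0.6561*1.8 + 3.6
= -3.3167


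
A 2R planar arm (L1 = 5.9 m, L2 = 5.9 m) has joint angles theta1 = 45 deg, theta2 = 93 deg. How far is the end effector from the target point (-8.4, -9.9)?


End effector via forward kinematics:
x = L1*cos(t1) + L2*cos(t1+t2) = -0.2126
y = L1*sin(t1) + L2*sin(t1+t2) = 8.1198
Distance to target:
d = sqrt((-8.4 - -0.2126)^2 + (-9.9 - 8.1198)^2)
= sqrt(67.0331 + 324.7132)
= 19.7926 m


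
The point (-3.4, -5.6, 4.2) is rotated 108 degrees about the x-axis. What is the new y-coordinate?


Rotation about x-axis: y' = y*cos(theta) - z*sin(theta)
= -5.6 * -0.309 - 4.2 * 0.9511
= -2.2639


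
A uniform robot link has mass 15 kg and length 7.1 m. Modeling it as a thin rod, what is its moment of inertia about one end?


I = (1/3) * m * L^2
= (1/3) * 15 * 7.1^2
= 0.333333 * 15 * 50.41
= 252.05 kg*m^2


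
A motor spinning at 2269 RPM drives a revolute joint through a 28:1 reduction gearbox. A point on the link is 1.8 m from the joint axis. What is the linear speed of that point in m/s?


omega_motor = 2269 * 2*pi/60 = 237.6091 rad/s
omega_joint = omega_motor / 28 = 8.486 rad/s
v = omega_joint * r = 8.486 * 1.8
= 15.2749 m/s


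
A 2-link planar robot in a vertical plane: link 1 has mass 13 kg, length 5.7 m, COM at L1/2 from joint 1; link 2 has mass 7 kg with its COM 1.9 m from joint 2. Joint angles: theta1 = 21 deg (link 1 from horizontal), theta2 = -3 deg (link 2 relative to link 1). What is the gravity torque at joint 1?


Horizontal distance from joint 1 to link-1 COM:
  x_c1 = (L1/2)*cos(t1) = 2.85 * 0.9336 = 2.6607 m
Horizontal distance from joint 1 to link-2 COM:
  x_c2 = L1*cos(t1) + Lc2*cos(t1+t2)
       = 5.7*0.9336 + 1.9*0.9511 = 7.1284 m
tau1 = m1*g*x_c1 + m2*g*x_c2
     = 13*9.81*2.6607 + 7*9.81*7.1284
     = 339.3196 + 489.5083
     = 828.8279 Nm


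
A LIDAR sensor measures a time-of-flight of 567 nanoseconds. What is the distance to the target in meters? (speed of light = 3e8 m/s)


tof = 567 ns = 5.67e-07 s
dist = c * tof / 2
= 3e8 * 5.67e-07 / 2
= 85.05 m


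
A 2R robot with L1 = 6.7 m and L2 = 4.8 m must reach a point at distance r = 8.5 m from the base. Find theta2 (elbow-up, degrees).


cos(theta2) = (r^2 - L1^2 - L2^2) / (2*L1*L2)
cos(theta2) = (72.25 - 44.89 - 23.04) / 64.32
cos(theta2) = 0.067164
theta2 = 86.1489 degrees


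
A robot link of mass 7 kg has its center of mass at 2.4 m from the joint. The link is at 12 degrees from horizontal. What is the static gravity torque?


tau = m*g*L*cos(angle)
= 7 * 9.81 * 2.4 * cos(12 deg)
= 7 * 9.81 * 2.4 * 0.9781
= 161.2065 Nm


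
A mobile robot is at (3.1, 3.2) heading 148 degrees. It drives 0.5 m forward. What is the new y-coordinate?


y_new = y0 + d*sin(theta)
= 3.2 + 0.5*sin(148)
= 3.2 + 0.265
= 3.465


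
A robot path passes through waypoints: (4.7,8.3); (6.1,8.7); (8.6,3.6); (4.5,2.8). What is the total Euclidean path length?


Segment lengths:
  seg1 = sqrt((1.4)^2 + (0.4)^2) = 1.456
  seg2 = sqrt((2.5)^2 + (-5.1)^2) = 5.6798
  seg3 = sqrt((-4.1)^2 + (-0.8)^2) = 4.1773
Total = 11.3131


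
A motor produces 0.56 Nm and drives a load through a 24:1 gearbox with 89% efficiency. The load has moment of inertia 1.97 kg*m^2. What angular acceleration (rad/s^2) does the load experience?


tau_out = tau_motor * N * eta
= 0.56 * 24 * 0.89 = 11.9616 Nm
alpha = tau_out / I = 11.9616 / 1.97
= 6.0719 rad/s^2


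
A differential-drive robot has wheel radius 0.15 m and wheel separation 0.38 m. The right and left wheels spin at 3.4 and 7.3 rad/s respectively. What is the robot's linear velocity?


vR = r*wR = 0.15*3.4 = 0.51 m/s
vL = r*wL = 0.15*7.3 = 1.095 m/s
v = (vR+vL)/2 = 0.8025 m/s
omega = (vR-vL)/L = -1.5395 rad/s
linear velocity = 0.8025 m/s


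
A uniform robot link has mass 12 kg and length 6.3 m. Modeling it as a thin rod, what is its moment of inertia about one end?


I = (1/3) * m * L^2
= (1/3) * 12 * 6.3^2
= 0.333333 * 12 * 39.69
= 158.76 kg*m^2


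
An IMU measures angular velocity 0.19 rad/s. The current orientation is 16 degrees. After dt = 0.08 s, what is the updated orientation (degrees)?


delta_theta = w * dt = 0.19 * 0.08 = 0.0152 rad
= 0.8709 deg
theta_new = 16 + 0.8709 = 16.8709 deg


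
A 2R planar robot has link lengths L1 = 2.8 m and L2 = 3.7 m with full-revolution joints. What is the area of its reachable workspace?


r_max = L1 + L2 = 6.5 m
r_min = |L1 - L2| = 0.9 m
Area = pi*(r_max^2 - r_min^2)
= pi*(42.25 - 0.81)
= pi * 41.44
= 130.1876 m^2


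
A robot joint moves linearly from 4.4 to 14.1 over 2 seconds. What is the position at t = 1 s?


s = t/T = 1/2 = 0.5
p(t) = p0 + (pf-p0)*s
= 4.4 + (14.1 - 4.4) * 0.5
= 9.25


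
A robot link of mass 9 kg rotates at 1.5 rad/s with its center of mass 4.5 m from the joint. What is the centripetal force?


F = m * omega^2 * r
= 9 * 1.5^2 * 4.5
= 9 * 2.25 * 4.5
= 91.125 N


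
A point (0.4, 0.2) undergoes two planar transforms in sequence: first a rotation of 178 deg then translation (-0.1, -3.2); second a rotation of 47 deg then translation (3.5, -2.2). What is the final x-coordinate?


After transform 1:
x1 = cos(178)*0.4 - sin(178)*0.2 + -0.1 = -0.5067
y1 = sin(178)*0.4 + cos(178)*0.2 + -3.2 = -3.3859
After transform 2:
x2 = cos(47)*-0.5067 - sin(47)*-3.3859 + 3.5
= 5.6307


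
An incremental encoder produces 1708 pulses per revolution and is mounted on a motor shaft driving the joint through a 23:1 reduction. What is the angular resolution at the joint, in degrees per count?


counts per rev = 1708
effective counts at joint = 1708 * 23 = 39284
resolution = 360 / 39284
= 0.0092 deg/count


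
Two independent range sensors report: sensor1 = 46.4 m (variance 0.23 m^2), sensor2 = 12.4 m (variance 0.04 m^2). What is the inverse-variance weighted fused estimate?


w1 = (1/var1) / (1/var1 + 1/var2)
   = 4.3478 / (4.3478 + 25.0) = 0.1481
w2 = 1 - w1 = 0.8519
fused = w1*s1 + w2*s2 = 6.8741 + 10.563
= 17.437 m


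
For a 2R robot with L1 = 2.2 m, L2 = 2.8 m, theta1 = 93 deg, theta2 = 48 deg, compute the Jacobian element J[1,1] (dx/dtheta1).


J[1,1] = -L1*sin(t1) - L2*sin(t1+t2)
= -2.2*sin(93) - 2.8*sin(141)
= -3.9591


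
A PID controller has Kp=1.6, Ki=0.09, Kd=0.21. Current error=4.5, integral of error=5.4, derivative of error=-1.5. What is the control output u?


u = Kp*e + Ki*int(e) + Kd*de/dt
= 1.6*4.5 + 0.09*5.4 + 0.21*(-1.5)
= 7.2 + 0.486 + -0.315
= 7.371


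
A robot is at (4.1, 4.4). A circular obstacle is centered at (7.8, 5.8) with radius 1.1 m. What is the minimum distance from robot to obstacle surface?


center_dist = sqrt((4.1-7.8)^2 + (4.4-5.8)^2)
= sqrt(13.69 + 1.96)
= 3.956
min_dist = center_dist - radius = 3.956 - 1.1 = 2.856 m


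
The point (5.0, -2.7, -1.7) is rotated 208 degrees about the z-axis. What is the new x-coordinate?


Rotation about z-axis: x' = x*cos(theta) - y*sin(theta)
= 5.0 * -0.8829 - -2.7 * -0.4695
= -5.6823


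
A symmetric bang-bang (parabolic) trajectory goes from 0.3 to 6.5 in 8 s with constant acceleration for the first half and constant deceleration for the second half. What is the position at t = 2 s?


Symmetric rest-to-rest: each phase covers (pf-p0)/2 in time T/2. 0.5*a*(T/2)^2 = (pf-p0)/2 => a = 4*(pf-p0)/T^2
a = 4*(6.5-0.3)/8^2 = 0.3875
t = 2 is in the acceleration phase (t <= T/2).
p = p0 + 0.5*a*t^2 = 0.3 + 0.5*0.3875*2^2
= 1.075


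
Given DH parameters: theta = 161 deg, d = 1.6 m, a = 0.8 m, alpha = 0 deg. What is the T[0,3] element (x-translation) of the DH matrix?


T[0,3] = a * cos(theta)
= 0.8 * cos(161 deg)
= 0.8 * -0.9455
= -0.7564


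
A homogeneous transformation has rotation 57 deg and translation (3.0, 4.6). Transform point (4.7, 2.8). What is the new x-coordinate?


x' = cos(theta)*px - sin(theta)*py + tx
= 0.5446*4.7 - 0.8387*2.8 + 3.0
= 3.2115


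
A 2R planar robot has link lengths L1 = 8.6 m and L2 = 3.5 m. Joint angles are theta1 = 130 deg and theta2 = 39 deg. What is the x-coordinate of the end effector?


Convert angles to radians: theta1 = 2.2689, theta2 = 0.6807
x = L1*cos(theta1) + L2*cos(theta1+theta2)
x = -5.528 + -3.4357
x = -8.9637


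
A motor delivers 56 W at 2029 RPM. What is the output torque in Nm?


omega = 2029 * 2*pi/60 = 212.4764 rad/s
tau = P / omega = 56 / 212.4764
= 0.2636 Nm


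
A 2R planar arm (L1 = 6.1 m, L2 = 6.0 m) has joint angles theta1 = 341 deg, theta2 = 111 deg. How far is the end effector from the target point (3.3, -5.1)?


End effector via forward kinematics:
x = L1*cos(t1) + L2*cos(t1+t2) = 5.5583
y = L1*sin(t1) + L2*sin(t1+t2) = 4.0104
Distance to target:
d = sqrt((3.3 - 5.5583)^2 + (-5.1 - 4.0104)^2)
= sqrt(5.0998 + 82.999)
= 9.3861 m


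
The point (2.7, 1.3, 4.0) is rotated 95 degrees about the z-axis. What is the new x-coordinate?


Rotation about z-axis: x' = x*cos(theta) - y*sin(theta)
= 2.7 * -0.0872 - 1.3 * 0.9962
= -1.5304


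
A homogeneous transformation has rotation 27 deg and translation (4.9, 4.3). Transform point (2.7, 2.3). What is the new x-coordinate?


x' = cos(theta)*px - sin(theta)*py + tx
= 0.891*2.7 - 0.454*2.3 + 4.9
= 6.2615


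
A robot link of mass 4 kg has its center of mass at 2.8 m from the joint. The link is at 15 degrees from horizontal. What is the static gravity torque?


tau = m*g*L*cos(angle)
= 4 * 9.81 * 2.8 * cos(15 deg)
= 4 * 9.81 * 2.8 * 0.9659
= 106.1282 Nm


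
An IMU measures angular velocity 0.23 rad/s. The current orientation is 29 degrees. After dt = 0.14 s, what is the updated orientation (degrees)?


delta_theta = w * dt = 0.23 * 0.14 = 0.0322 rad
= 1.8449 deg
theta_new = 29 + 1.8449 = 30.8449 deg


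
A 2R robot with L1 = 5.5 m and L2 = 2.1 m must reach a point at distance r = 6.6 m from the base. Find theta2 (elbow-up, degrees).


cos(theta2) = (r^2 - L1^2 - L2^2) / (2*L1*L2)
cos(theta2) = (43.56 - 30.25 - 4.41) / 23.1
cos(theta2) = 0.385281
theta2 = 67.3388 degrees


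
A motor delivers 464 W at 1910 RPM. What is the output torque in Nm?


omega = 1910 * 2*pi/60 = 200.0147 rad/s
tau = P / omega = 464 / 200.0147
= 2.3198 Nm


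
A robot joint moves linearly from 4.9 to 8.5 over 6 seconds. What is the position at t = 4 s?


s = t/T = 4/6 = 0.6667
p(t) = p0 + (pf-p0)*s
= 4.9 + (8.5 - 4.9) * 0.6667
= 7.3


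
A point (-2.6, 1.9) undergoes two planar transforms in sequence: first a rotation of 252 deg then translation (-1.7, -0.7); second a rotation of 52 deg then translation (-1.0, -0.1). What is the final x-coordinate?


After transform 1:
x1 = cos(252)*-2.6 - sin(252)*1.9 + -1.7 = 0.9105
y1 = sin(252)*-2.6 + cos(252)*1.9 + -0.7 = 1.1856
After transform 2:
x2 = cos(52)*0.9105 - sin(52)*1.1856 + -1.0
= -1.3737


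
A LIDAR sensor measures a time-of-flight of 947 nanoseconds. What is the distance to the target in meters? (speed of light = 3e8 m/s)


tof = 947 ns = 9.47e-07 s
dist = c * tof / 2
= 3e8 * 9.47e-07 / 2
= 142.05 m


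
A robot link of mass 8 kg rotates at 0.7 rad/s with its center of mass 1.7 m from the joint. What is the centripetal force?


F = m * omega^2 * r
= 8 * 0.7^2 * 1.7
= 8 * 0.49 * 1.7
= 6.664 N


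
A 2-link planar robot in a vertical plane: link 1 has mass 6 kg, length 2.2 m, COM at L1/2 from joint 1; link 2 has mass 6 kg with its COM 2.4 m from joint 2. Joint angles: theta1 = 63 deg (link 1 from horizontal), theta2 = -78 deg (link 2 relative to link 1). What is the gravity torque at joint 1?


Horizontal distance from joint 1 to link-1 COM:
  x_c1 = (L1/2)*cos(t1) = 1.1 * 0.454 = 0.4994 m
Horizontal distance from joint 1 to link-2 COM:
  x_c2 = L1*cos(t1) + Lc2*cos(t1+t2)
       = 2.2*0.454 + 2.4*0.9659 = 3.317 m
tau1 = m1*g*x_c1 + m2*g*x_c2
     = 6*9.81*0.4994 + 6*9.81*3.317
     = 29.3941 + 195.2387
     = 224.6328 Nm


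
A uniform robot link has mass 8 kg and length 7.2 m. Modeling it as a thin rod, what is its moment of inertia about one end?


I = (1/3) * m * L^2
= (1/3) * 8 * 7.2^2
= 0.333333 * 8 * 51.84
= 138.24 kg*m^2


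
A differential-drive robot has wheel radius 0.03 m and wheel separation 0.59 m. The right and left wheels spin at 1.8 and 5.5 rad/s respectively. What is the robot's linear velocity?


vR = r*wR = 0.03*1.8 = 0.054 m/s
vL = r*wL = 0.03*5.5 = 0.165 m/s
v = (vR+vL)/2 = 0.1095 m/s
omega = (vR-vL)/L = -0.1881 rad/s
linear velocity = 0.1095 m/s


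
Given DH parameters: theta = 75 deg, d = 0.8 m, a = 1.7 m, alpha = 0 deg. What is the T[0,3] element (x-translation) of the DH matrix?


T[0,3] = a * cos(theta)
= 1.7 * cos(75 deg)
= 1.7 * 0.2588
= 0.44


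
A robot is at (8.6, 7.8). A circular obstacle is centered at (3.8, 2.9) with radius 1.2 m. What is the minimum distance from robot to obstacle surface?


center_dist = sqrt((8.6-3.8)^2 + (7.8-2.9)^2)
= sqrt(23.04 + 24.01)
= 6.8593
min_dist = center_dist - radius = 6.8593 - 1.2 = 5.6593 m


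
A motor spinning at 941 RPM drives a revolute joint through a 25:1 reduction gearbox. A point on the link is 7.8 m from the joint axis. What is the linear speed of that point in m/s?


omega_motor = 941 * 2*pi/60 = 98.5413 rad/s
omega_joint = omega_motor / 25 = 3.9417 rad/s
v = omega_joint * r = 3.9417 * 7.8
= 30.7449 m/s


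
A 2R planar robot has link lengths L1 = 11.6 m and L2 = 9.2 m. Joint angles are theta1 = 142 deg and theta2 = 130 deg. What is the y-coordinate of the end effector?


Convert angles to radians: theta1 = 2.4784, theta2 = 2.2689
y = L1*sin(theta1) + L2*sin(theta1+theta2)
y = 7.1417 + -9.1944
y = -2.0527


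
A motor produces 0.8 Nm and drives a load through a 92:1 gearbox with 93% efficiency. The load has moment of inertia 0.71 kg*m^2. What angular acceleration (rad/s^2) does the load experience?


tau_out = tau_motor * N * eta
= 0.8 * 92 * 0.93 = 68.448 Nm
alpha = tau_out / I = 68.448 / 0.71
= 96.4056 rad/s^2


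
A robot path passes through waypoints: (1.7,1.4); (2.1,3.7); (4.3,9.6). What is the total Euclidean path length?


Segment lengths:
  seg1 = sqrt((0.4)^2 + (2.3)^2) = 2.3345
  seg2 = sqrt((2.2)^2 + (5.9)^2) = 6.2968
Total = 8.6313


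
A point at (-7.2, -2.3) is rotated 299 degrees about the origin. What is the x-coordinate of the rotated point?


x' = x*cos(theta) - y*sin(theta)
cos(299 deg) = 0.4848, sin(299 deg) = -0.8746
x' = -7.2 * 0.4848 - -2.3 * -0.8746
= -3.4906 - 2.0116
= -5.5023


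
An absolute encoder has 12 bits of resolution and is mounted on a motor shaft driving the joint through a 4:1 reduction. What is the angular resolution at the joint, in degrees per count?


counts = 2^12 = 4096
effective counts at joint = 4096 * 4 = 16384
resolution = 360 / 16384
= 0.022 deg/count


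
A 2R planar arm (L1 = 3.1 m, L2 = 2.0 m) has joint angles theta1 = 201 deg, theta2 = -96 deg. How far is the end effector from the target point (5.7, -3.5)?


End effector via forward kinematics:
x = L1*cos(t1) + L2*cos(t1+t2) = -3.4117
y = L1*sin(t1) + L2*sin(t1+t2) = 0.8209
Distance to target:
d = sqrt((5.7 - -3.4117)^2 + (-3.5 - 0.8209)^2)
= sqrt(83.0238 + 18.6703)
= 10.0843 m


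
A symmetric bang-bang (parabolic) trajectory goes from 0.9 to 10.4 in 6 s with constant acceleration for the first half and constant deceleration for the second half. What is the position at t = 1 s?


Symmetric rest-to-rest: each phase covers (pf-p0)/2 in time T/2. 0.5*a*(T/2)^2 = (pf-p0)/2 => a = 4*(pf-p0)/T^2
a = 4*(10.4-0.9)/6^2 = 1.0556
t = 1 is in the acceleration phase (t <= T/2).
p = p0 + 0.5*a*t^2 = 0.9 + 0.5*1.0556*1^2
= 1.4278


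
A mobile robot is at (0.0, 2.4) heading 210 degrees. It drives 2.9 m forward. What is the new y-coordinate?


y_new = y0 + d*sin(theta)
= 2.4 + 2.9*sin(210)
= 2.4 + -1.45
= 0.95


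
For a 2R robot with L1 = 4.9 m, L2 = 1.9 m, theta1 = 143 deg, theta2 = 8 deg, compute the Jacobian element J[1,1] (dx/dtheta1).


J[1,1] = -L1*sin(t1) - L2*sin(t1+t2)
= -4.9*sin(143) - 1.9*sin(151)
= -3.87


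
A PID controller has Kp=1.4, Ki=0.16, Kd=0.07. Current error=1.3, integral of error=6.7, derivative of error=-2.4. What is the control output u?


u = Kp*e + Ki*int(e) + Kd*de/dt
= 1.4*1.3 + 0.16*6.7 + 0.07*(-2.4)
= 1.82 + 1.072 + -0.168
= 2.724


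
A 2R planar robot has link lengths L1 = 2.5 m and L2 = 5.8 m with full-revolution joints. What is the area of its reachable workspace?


r_max = L1 + L2 = 8.3 m
r_min = |L1 - L2| = 3.3 m
Area = pi*(r_max^2 - r_min^2)
= pi*(68.89 - 10.89)
= pi * 58.0
= 182.2124 m^2


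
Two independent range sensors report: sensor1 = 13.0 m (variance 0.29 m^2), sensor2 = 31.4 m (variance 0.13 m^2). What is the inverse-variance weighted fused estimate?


w1 = (1/var1) / (1/var1 + 1/var2)
   = 3.4483 / (3.4483 + 7.6923) = 0.3095
w2 = 1 - w1 = 0.6905
fused = w1*s1 + w2*s2 = 4.0238 + 21.681
= 25.7048 m


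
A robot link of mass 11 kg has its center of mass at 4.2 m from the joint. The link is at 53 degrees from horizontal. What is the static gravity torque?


tau = m*g*L*cos(angle)
= 11 * 9.81 * 4.2 * cos(53 deg)
= 11 * 9.81 * 4.2 * 0.6018
= 272.7558 Nm


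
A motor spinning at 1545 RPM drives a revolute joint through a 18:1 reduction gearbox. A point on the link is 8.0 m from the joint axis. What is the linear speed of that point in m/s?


omega_motor = 1545 * 2*pi/60 = 161.792 rad/s
omega_joint = omega_motor / 18 = 8.9884 rad/s
v = omega_joint * r = 8.9884 * 8.0
= 71.9076 m/s


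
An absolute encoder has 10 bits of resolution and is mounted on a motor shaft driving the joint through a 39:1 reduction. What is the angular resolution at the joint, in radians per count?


counts = 2^10 = 1024
effective counts at joint = 1024 * 39 = 39936
resolution = 2*pi / 39936
= 1.5733e-04 rad/count


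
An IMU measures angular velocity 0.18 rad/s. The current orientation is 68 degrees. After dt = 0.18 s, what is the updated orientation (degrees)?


delta_theta = w * dt = 0.18 * 0.18 = 0.0324 rad
= 1.8564 deg
theta_new = 68 + 1.8564 = 69.8564 deg


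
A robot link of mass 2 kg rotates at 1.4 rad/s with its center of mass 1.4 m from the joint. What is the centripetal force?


F = m * omega^2 * r
= 2 * 1.4^2 * 1.4
= 2 * 1.96 * 1.4
= 5.488 N


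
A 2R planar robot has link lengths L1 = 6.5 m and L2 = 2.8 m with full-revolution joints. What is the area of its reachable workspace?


r_max = L1 + L2 = 9.3 m
r_min = |L1 - L2| = 3.7 m
Area = pi*(r_max^2 - r_min^2)
= pi*(86.49 - 13.69)
= pi * 72.8
= 228.7079 m^2


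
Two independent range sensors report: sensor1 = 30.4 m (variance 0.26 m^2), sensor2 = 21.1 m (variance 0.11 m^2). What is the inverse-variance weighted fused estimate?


w1 = (1/var1) / (1/var1 + 1/var2)
   = 3.8462 / (3.8462 + 9.0909) = 0.2973
w2 = 1 - w1 = 0.7027
fused = w1*s1 + w2*s2 = 9.0378 + 14.827
= 23.8649 m


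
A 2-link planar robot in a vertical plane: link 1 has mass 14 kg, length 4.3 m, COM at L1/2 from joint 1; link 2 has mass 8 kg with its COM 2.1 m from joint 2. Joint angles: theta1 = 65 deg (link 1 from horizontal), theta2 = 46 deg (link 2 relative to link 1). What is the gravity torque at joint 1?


Horizontal distance from joint 1 to link-1 COM:
  x_c1 = (L1/2)*cos(t1) = 2.15 * 0.4226 = 0.9086 m
Horizontal distance from joint 1 to link-2 COM:
  x_c2 = L1*cos(t1) + Lc2*cos(t1+t2)
       = 4.3*0.4226 + 2.1*-0.3584 = 1.0647 m
tau1 = m1*g*x_c1 + m2*g*x_c2
     = 14*9.81*0.9086 + 8*9.81*1.0647
     = 124.7911 + 83.5565
     = 208.3477 Nm


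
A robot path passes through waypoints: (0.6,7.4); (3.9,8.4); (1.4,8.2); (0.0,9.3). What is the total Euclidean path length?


Segment lengths:
  seg1 = sqrt((3.3)^2 + (1.0)^2) = 3.4482
  seg2 = sqrt((-2.5)^2 + (-0.2)^2) = 2.508
  seg3 = sqrt((-1.4)^2 + (1.1)^2) = 1.7804
Total = 7.7366


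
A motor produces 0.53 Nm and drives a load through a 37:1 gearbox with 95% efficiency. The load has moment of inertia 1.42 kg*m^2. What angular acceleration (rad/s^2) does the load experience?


tau_out = tau_motor * N * eta
= 0.53 * 37 * 0.95 = 18.6295 Nm
alpha = tau_out / I = 18.6295 / 1.42
= 13.1194 rad/s^2


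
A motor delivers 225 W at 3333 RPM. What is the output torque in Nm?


omega = 3333 * 2*pi/60 = 349.0309 rad/s
tau = P / omega = 225 / 349.0309
= 0.6446 Nm


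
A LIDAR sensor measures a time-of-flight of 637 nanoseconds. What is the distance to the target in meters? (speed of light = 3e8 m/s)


tof = 637 ns = 6.37e-07 s
dist = c * tof / 2
= 3e8 * 6.37e-07 / 2
= 95.55 m


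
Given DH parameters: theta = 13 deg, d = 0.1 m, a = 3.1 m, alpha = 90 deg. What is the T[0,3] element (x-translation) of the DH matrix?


T[0,3] = a * cos(theta)
= 3.1 * cos(13 deg)
= 3.1 * 0.9744
= 3.0205


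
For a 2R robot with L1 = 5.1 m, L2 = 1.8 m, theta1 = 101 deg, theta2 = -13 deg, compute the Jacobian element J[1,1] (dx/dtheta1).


J[1,1] = -L1*sin(t1) - L2*sin(t1+t2)
= -5.1*sin(101) - 1.8*sin(88)
= -6.8052


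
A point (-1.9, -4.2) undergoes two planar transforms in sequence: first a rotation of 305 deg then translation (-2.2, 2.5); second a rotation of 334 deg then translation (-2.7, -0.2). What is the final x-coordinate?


After transform 1:
x1 = cos(305)*-1.9 - sin(305)*-4.2 + -2.2 = -6.7302
y1 = sin(305)*-1.9 + cos(305)*-4.2 + 2.5 = 1.6474
After transform 2:
x2 = cos(334)*-6.7302 - sin(334)*1.6474 + -2.7
= -8.0269


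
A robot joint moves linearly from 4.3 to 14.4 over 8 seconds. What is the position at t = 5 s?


s = t/T = 5/8 = 0.625
p(t) = p0 + (pf-p0)*s
= 4.3 + (14.4 - 4.3) * 0.625
= 10.6125


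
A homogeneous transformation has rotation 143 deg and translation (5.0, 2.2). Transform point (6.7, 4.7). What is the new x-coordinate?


x' = cos(theta)*px - sin(theta)*py + tx
= -0.7986*6.7 - 0.6018*4.7 + 5.0
= -3.1794


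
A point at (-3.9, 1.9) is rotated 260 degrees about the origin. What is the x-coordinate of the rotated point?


x' = x*cos(theta) - y*sin(theta)
cos(260 deg) = -0.1736, sin(260 deg) = -0.9848
x' = -3.9 * -0.1736 - 1.9 * -0.9848
= 0.6772 - -1.8711
= 2.5484


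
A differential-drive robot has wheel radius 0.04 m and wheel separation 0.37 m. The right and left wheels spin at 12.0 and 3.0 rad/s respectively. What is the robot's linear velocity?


vR = r*wR = 0.04*12.0 = 0.48 m/s
vL = r*wL = 0.04*3.0 = 0.12 m/s
v = (vR+vL)/2 = 0.3 m/s
omega = (vR-vL)/L = 0.973 rad/s
linear velocity = 0.3 m/s


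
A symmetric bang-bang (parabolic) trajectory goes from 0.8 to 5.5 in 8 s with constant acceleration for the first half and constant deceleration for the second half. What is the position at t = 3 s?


Symmetric rest-to-rest: each phase covers (pf-p0)/2 in time T/2. 0.5*a*(T/2)^2 = (pf-p0)/2 => a = 4*(pf-p0)/T^2
a = 4*(5.5-0.8)/8^2 = 0.2938
t = 3 is in the acceleration phase (t <= T/2).
p = p0 + 0.5*a*t^2 = 0.8 + 0.5*0.2938*3^2
= 2.1219


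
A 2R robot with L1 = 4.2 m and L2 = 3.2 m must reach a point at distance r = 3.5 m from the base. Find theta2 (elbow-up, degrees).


cos(theta2) = (r^2 - L1^2 - L2^2) / (2*L1*L2)
cos(theta2) = (12.25 - 17.64 - 10.24) / 26.88
cos(theta2) = -0.581473
theta2 = 125.5542 degrees


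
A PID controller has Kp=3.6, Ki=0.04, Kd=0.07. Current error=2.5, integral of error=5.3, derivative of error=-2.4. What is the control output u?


u = Kp*e + Ki*int(e) + Kd*de/dt
= 3.6*2.5 + 0.04*5.3 + 0.07*(-2.4)
= 9.0 + 0.212 + -0.168
= 9.044


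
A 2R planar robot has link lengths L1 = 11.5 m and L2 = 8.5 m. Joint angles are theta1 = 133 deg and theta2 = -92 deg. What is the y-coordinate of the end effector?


Convert angles to radians: theta1 = 2.3213, theta2 = -1.6057
y = L1*sin(theta1) + L2*sin(theta1+theta2)
y = 8.4106 + 5.5765
y = 13.9871


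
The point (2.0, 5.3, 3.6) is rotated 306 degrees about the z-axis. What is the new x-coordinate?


Rotation about z-axis: x' = x*cos(theta) - y*sin(theta)
= 2.0 * 0.5878 - 5.3 * -0.809
= 5.4634


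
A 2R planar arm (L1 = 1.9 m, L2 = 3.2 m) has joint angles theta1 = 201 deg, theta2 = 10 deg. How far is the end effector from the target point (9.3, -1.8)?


End effector via forward kinematics:
x = L1*cos(t1) + L2*cos(t1+t2) = -4.5167
y = L1*sin(t1) + L2*sin(t1+t2) = -2.329
Distance to target:
d = sqrt((9.3 - -4.5167)^2 + (-1.8 - -2.329)^2)
= sqrt(190.9023 + 0.2799)
= 13.8269 m


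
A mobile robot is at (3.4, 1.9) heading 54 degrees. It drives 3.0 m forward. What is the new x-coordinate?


x_new = x0 + d*cos(theta)
= 3.4 + 3.0*cos(54)
= 3.4 + 1.7634
= 5.1634


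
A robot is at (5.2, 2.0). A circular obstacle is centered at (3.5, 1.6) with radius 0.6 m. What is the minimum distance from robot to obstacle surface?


center_dist = sqrt((5.2-3.5)^2 + (2.0-1.6)^2)
= sqrt(2.89 + 0.16)
= 1.7464
min_dist = center_dist - radius = 1.7464 - 0.6 = 1.1464 m


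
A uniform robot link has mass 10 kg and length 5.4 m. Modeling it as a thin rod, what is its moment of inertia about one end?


I = (1/3) * m * L^2
= (1/3) * 10 * 5.4^2
= 0.333333 * 10 * 29.16
= 97.2 kg*m^2


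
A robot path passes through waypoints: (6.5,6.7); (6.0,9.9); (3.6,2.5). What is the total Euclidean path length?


Segment lengths:
  seg1 = sqrt((-0.5)^2 + (3.2)^2) = 3.2388
  seg2 = sqrt((-2.4)^2 + (-7.4)^2) = 7.7795
Total = 11.0183


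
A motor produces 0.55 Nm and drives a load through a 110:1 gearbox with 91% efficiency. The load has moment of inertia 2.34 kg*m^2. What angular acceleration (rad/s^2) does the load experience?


tau_out = tau_motor * N * eta
= 0.55 * 110 * 0.91 = 55.055 Nm
alpha = tau_out / I = 55.055 / 2.34
= 23.5278 rad/s^2


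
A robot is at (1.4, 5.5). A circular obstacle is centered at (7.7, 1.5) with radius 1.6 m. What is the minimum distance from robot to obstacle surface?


center_dist = sqrt((1.4-7.7)^2 + (5.5-1.5)^2)
= sqrt(39.69 + 16.0)
= 7.4626
min_dist = center_dist - radius = 7.4626 - 1.6 = 5.8626 m


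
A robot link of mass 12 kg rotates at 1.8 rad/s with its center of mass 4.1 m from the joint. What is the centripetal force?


F = m * omega^2 * r
= 12 * 1.8^2 * 4.1
= 12 * 3.24 * 4.1
= 159.408 N


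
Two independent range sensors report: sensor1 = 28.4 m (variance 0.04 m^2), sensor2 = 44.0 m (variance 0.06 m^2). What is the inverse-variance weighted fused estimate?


w1 = (1/var1) / (1/var1 + 1/var2)
   = 25.0 / (25.0 + 16.6667) = 0.6
w2 = 1 - w1 = 0.4
fused = w1*s1 + w2*s2 = 17.04 + 17.6
= 34.64 m


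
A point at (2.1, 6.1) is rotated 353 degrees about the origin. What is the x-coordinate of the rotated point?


x' = x*cos(theta) - y*sin(theta)
cos(353 deg) = 0.9925, sin(353 deg) = -0.1219
x' = 2.1 * 0.9925 - 6.1 * -0.1219
= 2.0843 - -0.7434
= 2.8277


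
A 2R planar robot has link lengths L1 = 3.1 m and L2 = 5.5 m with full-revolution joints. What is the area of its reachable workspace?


r_max = L1 + L2 = 8.6 m
r_min = |L1 - L2| = 2.4 m
Area = pi*(r_max^2 - r_min^2)
= pi*(73.96 - 5.76)
= pi * 68.2
= 214.2566 m^2


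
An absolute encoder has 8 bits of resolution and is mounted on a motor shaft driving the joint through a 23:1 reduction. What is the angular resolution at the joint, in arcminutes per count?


counts = 2^8 = 256
effective counts at joint = 256 * 23 = 5888
resolution = 360*60 / 5888
= 3.6685 arcmin/count


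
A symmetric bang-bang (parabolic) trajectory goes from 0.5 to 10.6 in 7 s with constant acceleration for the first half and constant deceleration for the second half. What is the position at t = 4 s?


Symmetric rest-to-rest: each phase covers (pf-p0)/2 in time T/2. 0.5*a*(T/2)^2 = (pf-p0)/2 => a = 4*(pf-p0)/T^2
a = 4*(10.6-0.5)/7^2 = 0.8245
t = 4 is in the deceleration phase (t > T/2).
p = pf - 0.5*a*(T-t)^2 = 10.6 - 0.5*0.8245*3^2
= 6.8898


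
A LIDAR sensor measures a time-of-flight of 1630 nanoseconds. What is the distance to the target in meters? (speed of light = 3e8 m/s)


tof = 1630 ns = 1.63e-06 s
dist = c * tof / 2
= 3e8 * 1.63e-06 / 2
= 244.5 m


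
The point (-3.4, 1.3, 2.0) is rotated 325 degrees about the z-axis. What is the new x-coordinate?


Rotation about z-axis: x' = x*cos(theta) - y*sin(theta)
= -3.4 * 0.8192 - 1.3 * -0.5736
= -2.0395


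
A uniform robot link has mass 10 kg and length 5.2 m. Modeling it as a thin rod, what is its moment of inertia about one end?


I = (1/3) * m * L^2
= (1/3) * 10 * 5.2^2
= 0.333333 * 10 * 27.04
= 90.1333 kg*m^2


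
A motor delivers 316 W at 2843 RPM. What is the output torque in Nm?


omega = 2843 * 2*pi/60 = 297.7183 rad/s
tau = P / omega = 316 / 297.7183
= 1.0614 Nm


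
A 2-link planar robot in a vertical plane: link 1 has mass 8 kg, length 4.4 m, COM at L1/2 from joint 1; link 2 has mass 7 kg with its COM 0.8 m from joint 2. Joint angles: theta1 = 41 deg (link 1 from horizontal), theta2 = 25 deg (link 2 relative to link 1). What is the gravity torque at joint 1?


Horizontal distance from joint 1 to link-1 COM:
  x_c1 = (L1/2)*cos(t1) = 2.2 * 0.7547 = 1.6604 m
Horizontal distance from joint 1 to link-2 COM:
  x_c2 = L1*cos(t1) + Lc2*cos(t1+t2)
       = 4.4*0.7547 + 0.8*0.4067 = 3.6461 m
tau1 = m1*g*x_c1 + m2*g*x_c2
     = 8*9.81*1.6604 + 7*9.81*3.6461
     = 130.3051 + 250.3785
     = 380.6836 Nm


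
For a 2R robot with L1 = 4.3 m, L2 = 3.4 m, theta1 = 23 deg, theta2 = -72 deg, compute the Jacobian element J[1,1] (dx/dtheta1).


J[1,1] = -L1*sin(t1) - L2*sin(t1+t2)
= -4.3*sin(23) - 3.4*sin(-49)
= 0.8859


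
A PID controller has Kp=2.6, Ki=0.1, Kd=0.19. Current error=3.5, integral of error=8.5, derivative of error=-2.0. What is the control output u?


u = Kp*e + Ki*int(e) + Kd*de/dt
= 2.6*3.5 + 0.1*8.5 + 0.19*(-2.0)
= 9.1 + 0.85 + -0.38
= 9.57


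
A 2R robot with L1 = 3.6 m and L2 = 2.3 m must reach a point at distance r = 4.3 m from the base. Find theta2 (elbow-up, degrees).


cos(theta2) = (r^2 - L1^2 - L2^2) / (2*L1*L2)
cos(theta2) = (18.49 - 12.96 - 5.29) / 16.56
cos(theta2) = 0.014493
theta2 = 89.1696 degrees


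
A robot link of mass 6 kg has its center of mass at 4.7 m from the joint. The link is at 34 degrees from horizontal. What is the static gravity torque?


tau = m*g*L*cos(angle)
= 6 * 9.81 * 4.7 * cos(34 deg)
= 6 * 9.81 * 4.7 * 0.829
= 229.3466 Nm


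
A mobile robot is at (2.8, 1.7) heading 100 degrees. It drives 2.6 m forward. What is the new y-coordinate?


y_new = y0 + d*sin(theta)
= 1.7 + 2.6*sin(100)
= 1.7 + 2.5605
= 4.2605


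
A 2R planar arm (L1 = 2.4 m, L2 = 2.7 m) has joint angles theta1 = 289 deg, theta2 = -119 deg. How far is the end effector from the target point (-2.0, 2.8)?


End effector via forward kinematics:
x = L1*cos(t1) + L2*cos(t1+t2) = -1.8776
y = L1*sin(t1) + L2*sin(t1+t2) = -1.8004
Distance to target:
d = sqrt((-2.0 - -1.8776)^2 + (2.8 - -1.8004)^2)
= sqrt(0.015 + 21.1636)
= 4.602 m


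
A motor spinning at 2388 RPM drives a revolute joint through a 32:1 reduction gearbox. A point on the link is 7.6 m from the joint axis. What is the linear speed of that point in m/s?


omega_motor = 2388 * 2*pi/60 = 250.0708 rad/s
omega_joint = omega_motor / 32 = 7.8147 rad/s
v = omega_joint * r = 7.8147 * 7.6
= 59.3918 m/s


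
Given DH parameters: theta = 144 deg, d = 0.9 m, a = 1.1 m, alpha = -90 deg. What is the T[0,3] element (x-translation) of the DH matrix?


T[0,3] = a * cos(theta)
= 1.1 * cos(144 deg)
= 1.1 * -0.809
= -0.8899


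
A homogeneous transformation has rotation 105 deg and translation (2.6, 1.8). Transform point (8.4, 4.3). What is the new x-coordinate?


x' = cos(theta)*px - sin(theta)*py + tx
= -0.2588*8.4 - 0.9659*4.3 + 2.6
= -3.7276


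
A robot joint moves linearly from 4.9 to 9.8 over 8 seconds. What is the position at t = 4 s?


s = t/T = 4/8 = 0.5
p(t) = p0 + (pf-p0)*s
= 4.9 + (9.8 - 4.9) * 0.5
= 7.35


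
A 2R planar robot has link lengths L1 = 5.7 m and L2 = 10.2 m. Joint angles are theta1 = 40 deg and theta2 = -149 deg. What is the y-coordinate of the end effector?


Convert angles to radians: theta1 = 0.6981, theta2 = -2.6005
y = L1*sin(theta1) + L2*sin(theta1+theta2)
y = 3.6639 + -9.6443
y = -5.9804


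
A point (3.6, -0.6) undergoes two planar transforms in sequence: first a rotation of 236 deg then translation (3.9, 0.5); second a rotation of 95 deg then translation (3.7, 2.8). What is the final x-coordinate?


After transform 1:
x1 = cos(236)*3.6 - sin(236)*-0.6 + 3.9 = 1.3895
y1 = sin(236)*3.6 + cos(236)*-0.6 + 0.5 = -2.149
After transform 2:
x2 = cos(95)*1.3895 - sin(95)*-2.149 + 3.7
= 5.7197


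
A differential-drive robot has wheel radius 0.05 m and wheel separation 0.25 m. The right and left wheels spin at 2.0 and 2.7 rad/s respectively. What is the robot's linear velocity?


vR = r*wR = 0.05*2.0 = 0.1 m/s
vL = r*wL = 0.05*2.7 = 0.135 m/s
v = (vR+vL)/2 = 0.1175 m/s
omega = (vR-vL)/L = -0.14 rad/s
linear velocity = 0.1175 m/s


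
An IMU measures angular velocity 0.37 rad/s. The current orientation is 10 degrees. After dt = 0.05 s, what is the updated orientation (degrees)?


delta_theta = w * dt = 0.37 * 0.05 = 0.0185 rad
= 1.06 deg
theta_new = 10 + 1.06 = 11.06 deg


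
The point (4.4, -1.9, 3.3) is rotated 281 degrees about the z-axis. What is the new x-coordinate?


Rotation about z-axis: x' = x*cos(theta) - y*sin(theta)
= 4.4 * 0.1908 - -1.9 * -0.9816
= -1.0255


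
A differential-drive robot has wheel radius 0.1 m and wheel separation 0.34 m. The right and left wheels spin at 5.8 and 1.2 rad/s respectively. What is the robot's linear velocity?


vR = r*wR = 0.1*5.8 = 0.58 m/s
vL = r*wL = 0.1*1.2 = 0.12 m/s
v = (vR+vL)/2 = 0.35 m/s
omega = (vR-vL)/L = 1.3529 rad/s
linear velocity = 0.35 m/s


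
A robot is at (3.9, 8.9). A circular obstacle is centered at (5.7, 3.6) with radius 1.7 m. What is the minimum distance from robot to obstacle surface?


center_dist = sqrt((3.9-5.7)^2 + (8.9-3.6)^2)
= sqrt(3.24 + 28.09)
= 5.5973
min_dist = center_dist - radius = 5.5973 - 1.7 = 3.8973 m


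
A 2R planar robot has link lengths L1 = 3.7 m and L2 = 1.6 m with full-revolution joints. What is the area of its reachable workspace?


r_max = L1 + L2 = 5.3 m
r_min = |L1 - L2| = 2.1 m
Area = pi*(r_max^2 - r_min^2)
= pi*(28.09 - 4.41)
= pi * 23.68
= 74.3929 m^2


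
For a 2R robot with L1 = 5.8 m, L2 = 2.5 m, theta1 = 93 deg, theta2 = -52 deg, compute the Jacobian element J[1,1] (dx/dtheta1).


J[1,1] = -L1*sin(t1) - L2*sin(t1+t2)
= -5.8*sin(93) - 2.5*sin(41)
= -7.4322


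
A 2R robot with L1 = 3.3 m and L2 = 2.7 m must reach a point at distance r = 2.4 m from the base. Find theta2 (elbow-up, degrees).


cos(theta2) = (r^2 - L1^2 - L2^2) / (2*L1*L2)
cos(theta2) = (5.76 - 10.89 - 7.29) / 17.82
cos(theta2) = -0.69697
theta2 = 134.1844 degrees


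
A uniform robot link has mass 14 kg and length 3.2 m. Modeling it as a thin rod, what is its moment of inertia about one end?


I = (1/3) * m * L^2
= (1/3) * 14 * 3.2^2
= 0.333333 * 14 * 10.24
= 47.7867 kg*m^2


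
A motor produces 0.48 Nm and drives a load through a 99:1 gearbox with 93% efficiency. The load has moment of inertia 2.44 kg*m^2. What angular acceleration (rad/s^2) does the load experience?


tau_out = tau_motor * N * eta
= 0.48 * 99 * 0.93 = 44.1936 Nm
alpha = tau_out / I = 44.1936 / 2.44
= 18.1121 rad/s^2


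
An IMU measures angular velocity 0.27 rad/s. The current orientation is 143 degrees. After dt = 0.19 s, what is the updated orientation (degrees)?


delta_theta = w * dt = 0.27 * 0.19 = 0.0513 rad
= 2.9393 deg
theta_new = 143 + 2.9393 = 145.9393 deg


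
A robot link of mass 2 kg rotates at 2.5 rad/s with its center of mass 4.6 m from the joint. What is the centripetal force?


F = m * omega^2 * r
= 2 * 2.5^2 * 4.6
= 2 * 6.25 * 4.6
= 57.5 N


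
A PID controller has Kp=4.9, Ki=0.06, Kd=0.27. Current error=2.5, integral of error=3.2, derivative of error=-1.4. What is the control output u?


u = Kp*e + Ki*int(e) + Kd*de/dt
= 4.9*2.5 + 0.06*3.2 + 0.27*(-1.4)
= 12.25 + 0.192 + -0.378
= 12.064


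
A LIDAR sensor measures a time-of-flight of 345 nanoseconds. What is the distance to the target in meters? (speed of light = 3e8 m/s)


tof = 345 ns = 3.45e-07 s
dist = c * tof / 2
= 3e8 * 3.45e-07 / 2
= 51.75 m


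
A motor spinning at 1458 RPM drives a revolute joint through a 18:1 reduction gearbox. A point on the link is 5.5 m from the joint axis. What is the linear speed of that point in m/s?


omega_motor = 1458 * 2*pi/60 = 152.6814 rad/s
omega_joint = omega_motor / 18 = 8.4823 rad/s
v = omega_joint * r = 8.4823 * 5.5
= 46.6527 m/s


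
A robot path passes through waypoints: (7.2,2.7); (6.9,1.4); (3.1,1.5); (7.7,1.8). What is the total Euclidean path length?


Segment lengths:
  seg1 = sqrt((-0.3)^2 + (-1.3)^2) = 1.3342
  seg2 = sqrt((-3.8)^2 + (0.1)^2) = 3.8013
  seg3 = sqrt((4.6)^2 + (0.3)^2) = 4.6098
Total = 9.7453


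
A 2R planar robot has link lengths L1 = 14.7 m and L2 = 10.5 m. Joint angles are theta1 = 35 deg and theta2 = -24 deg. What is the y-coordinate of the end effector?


Convert angles to radians: theta1 = 0.6109, theta2 = -0.4189
y = L1*sin(theta1) + L2*sin(theta1+theta2)
y = 8.4316 + 2.0035
y = 10.4351


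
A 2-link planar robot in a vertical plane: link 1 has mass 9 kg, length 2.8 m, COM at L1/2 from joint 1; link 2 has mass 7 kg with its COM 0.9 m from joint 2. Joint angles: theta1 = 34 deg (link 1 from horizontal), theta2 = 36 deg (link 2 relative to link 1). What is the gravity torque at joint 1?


Horizontal distance from joint 1 to link-1 COM:
  x_c1 = (L1/2)*cos(t1) = 1.4 * 0.829 = 1.1607 m
Horizontal distance from joint 1 to link-2 COM:
  x_c2 = L1*cos(t1) + Lc2*cos(t1+t2)
       = 2.8*0.829 + 0.9*0.342 = 2.6291 m
tau1 = m1*g*x_c1 + m2*g*x_c2
     = 9*9.81*1.1607 + 7*9.81*2.6291
     = 102.474 + 180.5419
     = 283.0159 Nm
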